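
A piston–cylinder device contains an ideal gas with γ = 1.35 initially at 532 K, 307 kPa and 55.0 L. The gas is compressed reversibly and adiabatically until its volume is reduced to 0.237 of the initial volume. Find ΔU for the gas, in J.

31600 J

n = P₁V₁/(RT₁) = 307×55.0/(8.314×532) = 3.82 mol.
Adiabatic: TV^(γ−1) = const ⇒ T₂ = 532×(4.22)^0.350 = 881 K; PV^γ = const ⇒ P₂ = 2140 kPa.
For an ideal gas ΔU = nCvΔT with Cv = R/(γ−1) = 23.8 J/(mol·K).
ΔU = 3.82×23.8×(881−532) = 31600 J.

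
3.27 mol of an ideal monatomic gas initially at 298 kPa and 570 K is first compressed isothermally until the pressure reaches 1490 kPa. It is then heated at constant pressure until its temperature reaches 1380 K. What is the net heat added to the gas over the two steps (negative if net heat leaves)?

30100 J

V₁ = nRT₁/P₁ = 3.27×8.314×570/298 = 52.0 L.
Step 1 — Isothermal: T stays 570 K; PV = const ⇒ V₂ = 10.4 L, P₂ = 1490 kPa.
ΔU = 0 (ideal gas, T constant).
W = nRT ln(V₂/V₁) = 3.27×8.314×570×ln(0.200) = -24900 J.
Q = ΔU + W = -24900 J.
State after step 1: P = 1490 kPa, V = 10.4 L, T = 570 K.
Step 2 — Isobaric: P stays 1490 kPa; V/T = const ⇒ T₂ = 1380 K, V₂ = 25.2 L.
W = PΔV = 1490×(25.2−10.4) kPa·L = 22000 J.
ΔU = nCvΔT = 3.27×12.5×(1380−570) = 33000 J.
Q = ΔU + W = nCpΔT = 55100 J.
Net over both steps: W = -2920 J, Q = 30100 J, ΔU = 33000 J.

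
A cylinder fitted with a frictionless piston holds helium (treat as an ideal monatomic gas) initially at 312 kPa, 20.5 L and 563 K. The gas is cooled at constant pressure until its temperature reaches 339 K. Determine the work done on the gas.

n = P₁V₁/(RT₁) = 312×20.5/(8.314×563) = 1.37 mol.
Isobaric: P stays 312 kPa; V/T = const ⇒ T₂ = 339 K, V₂ = 12.3 L.
W = PΔV = 312×(12.3−20.5) kPa·L = -2540 J.
Work done on the gas = −W_by = 2540 J.

2540 J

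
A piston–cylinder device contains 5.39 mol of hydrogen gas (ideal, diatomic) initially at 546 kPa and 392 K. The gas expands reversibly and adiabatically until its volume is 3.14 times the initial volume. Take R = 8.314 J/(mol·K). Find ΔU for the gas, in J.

-16100 J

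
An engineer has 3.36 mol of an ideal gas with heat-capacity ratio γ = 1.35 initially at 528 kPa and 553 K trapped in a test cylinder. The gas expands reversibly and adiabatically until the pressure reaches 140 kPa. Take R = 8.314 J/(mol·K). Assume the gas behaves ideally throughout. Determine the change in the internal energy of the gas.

V₁ = nRT₁/P₁ = 3.36×8.314×553/528 = 29.3 L.
Adiabatic: T₂/T₁ = (P₂/P₁)^((γ−1)/γ) ⇒ T₂ = 553×(0.265)^0.259 = 392 K; V₂ = 78.2 L.
For an ideal gas ΔU = nCvΔT with Cv = R/(γ−1) = 23.8 J/(mol·K).
ΔU = 3.36×23.8×(392−553) = -12900 J.

-12900 J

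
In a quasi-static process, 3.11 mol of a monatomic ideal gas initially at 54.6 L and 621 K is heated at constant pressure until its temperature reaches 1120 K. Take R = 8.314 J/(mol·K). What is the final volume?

98.5 L

P₁ = nRT₁/V₁ = 3.11×8.314×621/54.6 = 294 kPa.
Isobaric: P stays 294 kPa; V/T = const ⇒ T₂ = 1120 K, V₂ = 98.5 L.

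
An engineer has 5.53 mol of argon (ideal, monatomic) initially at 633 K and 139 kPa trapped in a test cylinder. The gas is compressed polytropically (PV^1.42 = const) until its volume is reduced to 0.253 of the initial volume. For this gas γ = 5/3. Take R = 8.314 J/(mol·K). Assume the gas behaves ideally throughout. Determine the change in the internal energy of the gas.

34100 J

V₁ = nRT₁/P₁ = 5.53×8.314×633/139 = 209 L.
Polytropic n=1.42: T₂ = T₁(V₁/V₂)^(n−1) = 633×(3.95)^0.42 = 1130 K; P₂ = P₁(V₁/V₂)^n = 979 kPa.
For an ideal gas ΔU = nCvΔT with Cv = (3/2)R = 12.5 J/(mol·K).
ΔU = 5.53×12.5×(1130−633) = 34100 J.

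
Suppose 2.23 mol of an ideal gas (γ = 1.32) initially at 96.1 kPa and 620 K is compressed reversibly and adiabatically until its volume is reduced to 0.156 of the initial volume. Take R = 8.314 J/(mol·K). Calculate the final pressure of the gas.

1120 kPa

V₁ = nRT₁/P₁ = 2.23×8.314×620/96.1 = 120 L.
Adiabatic: TV^(γ−1) = const ⇒ T₂ = 620×(6.41)^0.320 = 1120 K; PV^γ = const ⇒ P₂ = 1120 kPa.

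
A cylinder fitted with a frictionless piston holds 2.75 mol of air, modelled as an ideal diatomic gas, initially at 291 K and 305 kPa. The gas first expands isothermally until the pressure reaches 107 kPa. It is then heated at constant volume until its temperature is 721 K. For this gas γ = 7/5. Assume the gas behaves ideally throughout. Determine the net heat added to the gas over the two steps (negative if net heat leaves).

31500 J

V₁ = nRT₁/P₁ = 2.75×8.314×291/305 = 21.8 L.
Step 1 — Isothermal: T stays 291 K; PV = const ⇒ V₂ = 62.2 L, P₂ = 107 kPa.
ΔU = 0 (ideal gas, T constant).
W = nRT ln(V₂/V₁) = 2.75×8.314×291×ln(2.85) = 6970 J.
Q = ΔU + W = 6970 J.
State after step 1: P = 107 kPa, V = 62.2 L, T = 291 K.
Step 2 — Isochoric: V stays 62.2 L; P/T = const ⇒ T₂ = 721 K, P₂ = 265 kPa.
W = 0 (no volume change).
ΔU = nCvΔT = 2.75×20.8×(721−291) = 24600 J.
Q = ΔU = 24600 J.
Net over both steps: W = 6970 J, Q = 31500 J, ΔU = 24600 J.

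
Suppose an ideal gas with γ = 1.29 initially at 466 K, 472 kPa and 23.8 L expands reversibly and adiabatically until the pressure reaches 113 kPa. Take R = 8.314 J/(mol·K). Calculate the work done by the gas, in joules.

n = P₁V₁/(RT₁) = 472×23.8/(8.314×466) = 2.90 mol.
Adiabatic: T₂/T₁ = (P₂/P₁)^((γ−1)/γ) ⇒ T₂ = 466×(0.239)^0.225 = 338 K; V₂ = 72.1 L.
ΔU = nCvΔT = 2.90×28.7×(338−466) = -10600 J.
Q = 0 for an adiabatic process, so W = −ΔU = 10600 J.

10600 J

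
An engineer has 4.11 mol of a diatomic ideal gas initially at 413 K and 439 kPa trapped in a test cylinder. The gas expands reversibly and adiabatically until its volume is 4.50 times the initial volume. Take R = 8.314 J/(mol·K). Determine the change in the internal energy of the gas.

-15900 J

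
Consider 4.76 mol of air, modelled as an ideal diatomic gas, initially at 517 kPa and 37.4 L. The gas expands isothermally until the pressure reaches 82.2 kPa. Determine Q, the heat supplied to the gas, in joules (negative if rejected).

35600 J

T₁ = P₁V₁/(nR) = 517×37.4/(4.76×8.314) = 489 K.
Isothermal: T stays 489 K; PV = const ⇒ V₂ = 235 L, P₂ = 82.2 kPa.
ΔU = 0 (ideal gas, T constant).
W = nRT ln(V₂/V₁) = 4.76×8.314×489×ln(6.29) = 35600 J.
Q = ΔU + W = 35600 J.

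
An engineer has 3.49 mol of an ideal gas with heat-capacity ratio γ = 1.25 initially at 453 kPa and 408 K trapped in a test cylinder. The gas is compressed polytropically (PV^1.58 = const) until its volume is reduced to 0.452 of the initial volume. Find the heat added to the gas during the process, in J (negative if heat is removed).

V₁ = nRT₁/P₁ = 3.49×8.314×408/453 = 26.1 L.
Polytropic n=1.58: T₂ = T₁(V₁/V₂)^(n−1) = 408×(2.21)^0.58 = 647 K; P₂ = P₁(V₁/V₂)^n = 1590 kPa.
W = (P₁V₁−P₂V₂)/(n−1) = (453×26.1−1590×11.8)/0.58 = -11900 J.
ΔU = nCvΔT = 3.49×33.3×(647−408) = 27700 J.
Q = ΔU + W = 15800 J.

15800 J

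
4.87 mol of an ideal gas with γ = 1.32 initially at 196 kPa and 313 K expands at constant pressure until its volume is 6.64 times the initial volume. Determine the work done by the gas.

V₁ = nRT₁/P₁ = 4.87×8.314×313/196 = 64.7 L.
Isobaric: P stays 196 kPa; V/T = const ⇒ T₂ = 2080 K, V₂ = 429 L.
W = PΔV = 196×(429−64.7) kPa·L = 71500 J.

71500 J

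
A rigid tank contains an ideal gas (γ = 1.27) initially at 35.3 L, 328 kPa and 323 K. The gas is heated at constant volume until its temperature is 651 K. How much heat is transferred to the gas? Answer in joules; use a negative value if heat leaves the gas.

43500 J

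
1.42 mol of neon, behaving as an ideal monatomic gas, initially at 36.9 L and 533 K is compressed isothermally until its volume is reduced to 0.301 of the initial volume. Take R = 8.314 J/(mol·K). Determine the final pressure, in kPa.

567 kPa

P₁ = nRT₁/V₁ = 1.42×8.314×533/36.9 = 171 kPa.
Isothermal: T stays 533 K; PV = const ⇒ V₂ = 11.1 L, P₂ = 567 kPa.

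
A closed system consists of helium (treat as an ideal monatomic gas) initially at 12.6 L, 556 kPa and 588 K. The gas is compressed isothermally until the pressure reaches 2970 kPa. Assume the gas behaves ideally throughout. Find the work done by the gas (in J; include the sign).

n = P₁V₁/(RT₁) = 556×12.6/(8.314×588) = 1.43 mol.
Isothermal: T stays 588 K; PV = const ⇒ V₂ = 2.36 L, P₂ = 2970 kPa.
W = nRT ln(V₂/V₁) = 1.43×8.314×588×ln(0.187) = -11700 J.

-11700 J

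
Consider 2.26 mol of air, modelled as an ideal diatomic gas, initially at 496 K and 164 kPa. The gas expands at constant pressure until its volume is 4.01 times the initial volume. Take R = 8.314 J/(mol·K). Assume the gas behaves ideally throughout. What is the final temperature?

1990 K

V₁ = nRT₁/P₁ = 2.26×8.314×496/164 = 56.8 L.
Isobaric: P stays 164 kPa; V/T = const ⇒ T₂ = 1990 K, V₂ = 228 L.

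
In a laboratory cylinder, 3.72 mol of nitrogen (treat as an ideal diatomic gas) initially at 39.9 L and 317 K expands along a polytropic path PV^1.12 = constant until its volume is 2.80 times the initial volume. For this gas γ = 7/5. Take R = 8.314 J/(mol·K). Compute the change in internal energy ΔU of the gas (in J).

P₁ = nRT₁/V₁ = 3.72×8.314×317/39.9 = 246 kPa.
Polytropic n=1.12: T₂ = T₁(V₁/V₂)^(n−1) = 317×(0.357)^0.12 = 280 K; P₂ = P₁(V₁/V₂)^n = 77.6 kPa.
For an ideal gas ΔU = nCvΔT with Cv = (5/2)R = 20.8 J/(mol·K).
ΔU = 3.72×20.8×(280−317) = -2850 J.

-2850 J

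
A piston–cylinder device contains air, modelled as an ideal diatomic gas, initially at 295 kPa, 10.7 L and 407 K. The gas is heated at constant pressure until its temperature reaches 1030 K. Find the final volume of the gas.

Isobaric: P stays 295 kPa; V/T = const ⇒ T₂ = 1030 K, V₂ = 27.1 L.

27.1 L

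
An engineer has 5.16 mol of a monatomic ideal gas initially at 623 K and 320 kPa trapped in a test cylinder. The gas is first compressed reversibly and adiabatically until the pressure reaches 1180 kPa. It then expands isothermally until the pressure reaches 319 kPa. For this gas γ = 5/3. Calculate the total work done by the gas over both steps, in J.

31400 J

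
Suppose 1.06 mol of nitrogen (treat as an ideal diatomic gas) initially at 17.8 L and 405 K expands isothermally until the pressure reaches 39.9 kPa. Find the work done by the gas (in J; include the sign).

5760 J

P₁ = nRT₁/V₁ = 1.06×8.314×405/17.8 = 201 kPa.
Isothermal: T stays 405 K; PV = const ⇒ V₂ = 89.5 L, P₂ = 39.9 kPa.
W = nRT ln(V₂/V₁) = 1.06×8.314×405×ln(5.03) = 5760 J.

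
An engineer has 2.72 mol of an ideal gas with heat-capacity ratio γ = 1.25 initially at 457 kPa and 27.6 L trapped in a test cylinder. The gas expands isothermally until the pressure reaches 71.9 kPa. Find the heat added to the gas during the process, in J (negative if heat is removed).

T₁ = P₁V₁/(nR) = 457×27.6/(2.72×8.314) = 558 K.
Isothermal: T stays 558 K; PV = const ⇒ V₂ = 175 L, P₂ = 71.9 kPa.
ΔU = 0 (ideal gas, T constant).
W = nRT ln(V₂/V₁) = 2.72×8.314×558×ln(6.36) = 23300 J.
Q = ΔU + W = 23300 J.

23300 J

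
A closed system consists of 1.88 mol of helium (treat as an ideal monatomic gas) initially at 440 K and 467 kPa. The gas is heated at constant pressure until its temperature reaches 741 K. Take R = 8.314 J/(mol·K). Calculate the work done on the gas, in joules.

-4700 J

V₁ = nRT₁/P₁ = 1.88×8.314×440/467 = 14.7 L.
Isobaric: P stays 467 kPa; V/T = const ⇒ T₂ = 741 K, V₂ = 24.8 L.
W = PΔV = 467×(24.8−14.7) kPa·L = 4700 J.
Work done on the gas = −W_by = -4700 J.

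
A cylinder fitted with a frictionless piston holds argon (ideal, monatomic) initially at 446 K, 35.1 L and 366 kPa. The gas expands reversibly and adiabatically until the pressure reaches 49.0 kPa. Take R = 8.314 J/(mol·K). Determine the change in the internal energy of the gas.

-10600 J

n = P₁V₁/(RT₁) = 366×35.1/(8.314×446) = 3.46 mol.
Adiabatic: T₂/T₁ = (P₂/P₁)^((γ−1)/γ) ⇒ T₂ = 446×(0.134)^0.400 = 200 K; V₂ = 117 L.
For an ideal gas ΔU = nCvΔT with Cv = (3/2)R = 12.5 J/(mol·K).
ΔU = 3.46×12.5×(200−446) = -10600 J.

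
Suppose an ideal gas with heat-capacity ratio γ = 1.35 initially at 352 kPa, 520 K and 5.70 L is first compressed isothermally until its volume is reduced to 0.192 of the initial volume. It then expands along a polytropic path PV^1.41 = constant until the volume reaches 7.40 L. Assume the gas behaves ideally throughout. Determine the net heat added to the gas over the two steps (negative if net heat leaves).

n = P₁V₁/(RT₁) = 352×5.70/(8.314×520) = 0.464 mol.
Step 1 — Isothermal: T stays 520 K; PV = const ⇒ V₂ = 1.09 L, P₂ = 1830 kPa.
ΔU = 0 (ideal gas, T constant).
W = nRT ln(V₂/V₁) = 0.464×8.314×520×ln(0.192) = -3310 J.
Q = ΔU + W = -3310 J.
State after step 1: P = 1830 kPa, V = 1.09 L, T = 520 K.
Step 2 — Polytropic n=1.41: T₂ = T₁(V₁/V₂)^(n−1) = 520×(0.148)^0.41 = 238 K; P₂ = P₁(V₁/V₂)^n = 124 kPa.
W = (P₁V₁−P₂V₂)/(n−1) = (1830×1.09−124×7.40)/0.41 = 2660 J.
ΔU = nCvΔT = 0.464×23.8×(238−520) = -3110 J.
Q = ΔU + W = -456 J.
Net over both steps: W = -653 J, Q = -3770 J, ΔU = -3110 J.

-3770 J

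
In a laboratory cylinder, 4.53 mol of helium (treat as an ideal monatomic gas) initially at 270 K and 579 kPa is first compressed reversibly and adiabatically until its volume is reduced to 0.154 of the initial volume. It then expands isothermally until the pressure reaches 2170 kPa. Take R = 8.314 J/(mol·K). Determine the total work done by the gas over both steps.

25800 J

V₁ = nRT₁/P₁ = 4.53×8.314×270/579 = 17.6 L.
Step 1 — Adiabatic: TV^(γ−1) = const ⇒ T₂ = 270×(6.49)^0.667 = 940 K; PV^γ = const ⇒ P₂ = 13100 kPa.
ΔU = nCvΔT = 4.53×12.5×(940−270) = 37800 J.
Q = 0 for an adiabatic process, so W = −ΔU = -37800 J.
State after step 1: P = 13100 kPa, V = 2.70 L, T = 940 K.
Step 2 — Isothermal: T stays 940 K; PV = const ⇒ V₂ = 16.3 L, P₂ = 2170 kPa.
ΔU = 0 (ideal gas, T constant).
W = nRT ln(V₂/V₁) = 4.53×8.314×940×ln(6.03) = 63600 J.
Q = ΔU + W = 63600 J.
Net over both steps: W = 25800 J, Q = 63600 J, ΔU = 37800 J.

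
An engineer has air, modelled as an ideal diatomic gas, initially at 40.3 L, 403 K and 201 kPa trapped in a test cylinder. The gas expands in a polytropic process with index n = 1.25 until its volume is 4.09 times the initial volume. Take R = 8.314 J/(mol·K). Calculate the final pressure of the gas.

34.6 kPa

Polytropic n=1.25: T₂ = T₁(V₁/V₂)^(n−1) = 403×(0.244)^0.25 = 283 K; P₂ = P₁(V₁/V₂)^n = 34.6 kPa.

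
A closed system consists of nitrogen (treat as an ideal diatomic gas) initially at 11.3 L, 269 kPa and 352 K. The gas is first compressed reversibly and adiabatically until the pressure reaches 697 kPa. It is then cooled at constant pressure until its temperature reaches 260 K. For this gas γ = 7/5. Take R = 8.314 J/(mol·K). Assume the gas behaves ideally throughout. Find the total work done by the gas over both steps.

-4120 J

n = P₁V₁/(RT₁) = 269×11.3/(8.314×352) = 1.04 mol.
Step 1 — Adiabatic: T₂/T₁ = (P₂/P₁)^((γ−1)/γ) ⇒ T₂ = 352×(2.59)^0.286 = 462 K; V₂ = 5.72 L.
ΔU = nCvΔT = 1.04×20.8×(462−352) = 2380 J.
Q = 0 for an adiabatic process, so W = −ΔU = -2380 J.
State after step 1: P = 697 kPa, V = 5.72 L, T = 462 K.
Step 2 — Isobaric: P stays 697 kPa; V/T = const ⇒ T₂ = 260 K, V₂ = 3.22 L.
W = PΔV = 697×(3.22−5.72) kPa·L = -1740 J.
ΔU = nCvΔT = 1.04×20.8×(260−462) = -4360 J.
Q = ΔU + W = nCpΔT = -6110 J.
Net over both steps: W = -4120 J, Q = -6110 J, ΔU = -1990 J.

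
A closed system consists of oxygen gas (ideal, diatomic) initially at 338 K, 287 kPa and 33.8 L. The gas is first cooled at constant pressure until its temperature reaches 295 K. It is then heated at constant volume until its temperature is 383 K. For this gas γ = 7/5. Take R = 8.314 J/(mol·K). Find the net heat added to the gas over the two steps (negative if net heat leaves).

1990 J

n = P₁V₁/(RT₁) = 287×33.8/(8.314×338) = 3.45 mol.
Step 1 — Isobaric: P stays 287 kPa; V/T = const ⇒ T₂ = 295 K, V₂ = 29.5 L.
W = PΔV = 287×(29.5−33.8) kPa·L = -1230 J.
ΔU = nCvΔT = 3.45×20.8×(295−338) = -3090 J.
Q = ΔU + W = nCpΔT = -4320 J.
State after step 1: P = 287 kPa, V = 29.5 L, T = 295 K.
Step 2 — Isochoric: V stays 29.5 L; P/T = const ⇒ T₂ = 383 K, P₂ = 373 kPa.
W = 0 (no volume change).
ΔU = nCvΔT = 3.45×20.8×(383−295) = 6310 J.
Q = ΔU = 6310 J.
Net over both steps: W = -1230 J, Q = 1990 J, ΔU = 3230 J.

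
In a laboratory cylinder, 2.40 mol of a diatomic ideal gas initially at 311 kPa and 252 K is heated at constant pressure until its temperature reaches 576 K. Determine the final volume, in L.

37.0 L

V₁ = nRT₁/P₁ = 2.40×8.314×252/311 = 16.2 L.
Isobaric: P stays 311 kPa; V/T = const ⇒ T₂ = 576 K, V₂ = 37.0 L.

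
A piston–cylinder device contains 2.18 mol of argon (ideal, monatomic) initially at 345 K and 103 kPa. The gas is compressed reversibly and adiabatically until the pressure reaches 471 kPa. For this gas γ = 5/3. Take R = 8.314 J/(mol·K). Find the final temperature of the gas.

634 K

V₁ = nRT₁/P₁ = 2.18×8.314×345/103 = 60.7 L.
Adiabatic: T₂/T₁ = (P₂/P₁)^((γ−1)/γ) ⇒ T₂ = 345×(4.57)^0.400 = 634 K; V₂ = 24.4 L.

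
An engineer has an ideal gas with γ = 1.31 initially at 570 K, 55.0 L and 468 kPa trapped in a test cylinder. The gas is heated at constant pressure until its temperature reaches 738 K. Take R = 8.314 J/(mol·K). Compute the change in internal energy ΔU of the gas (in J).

n = P₁V₁/(RT₁) = 468×55.0/(8.314×570) = 5.43 mol.
Isobaric: P stays 468 kPa; V/T = const ⇒ T₂ = 738 K, V₂ = 71.2 L.
For an ideal gas ΔU = nCvΔT with Cv = R/(γ−1) = 26.8 J/(mol·K).
ΔU = 5.43×26.8×(738−570) = 24500 J.

24500 J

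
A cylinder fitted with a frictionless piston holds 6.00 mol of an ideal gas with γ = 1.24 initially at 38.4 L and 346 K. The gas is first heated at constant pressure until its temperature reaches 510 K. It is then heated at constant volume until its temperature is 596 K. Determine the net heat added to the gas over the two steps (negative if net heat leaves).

60100 J

P₁ = nRT₁/V₁ = 6.00×8.314×346/38.4 = 449 kPa.
Step 1 — Isobaric: P stays 449 kPa; V/T = const ⇒ T₂ = 510 K, V₂ = 56.6 L.
W = PΔV = 449×(56.6−38.4) kPa·L = 8180 J.
ΔU = nCvΔT = 6.00×34.6×(510−346) = 34100 J.
Q = ΔU + W = nCpΔT = 42300 J.
State after step 1: P = 449 kPa, V = 56.6 L, T = 510 K.
Step 2 — Isochoric: V stays 56.6 L; P/T = const ⇒ T₂ = 596 K, P₂ = 525 kPa.
W = 0 (no volume change).
ΔU = nCvΔT = 6.00×34.6×(596−510) = 17900 J.
Q = ΔU = 17900 J.
Net over both steps: W = 8180 J, Q = 60100 J, ΔU = 52000 J.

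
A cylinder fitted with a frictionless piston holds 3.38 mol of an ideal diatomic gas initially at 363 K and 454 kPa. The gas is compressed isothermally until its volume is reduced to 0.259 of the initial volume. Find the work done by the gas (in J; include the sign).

-13800 J

V₁ = nRT₁/P₁ = 3.38×8.314×363/454 = 22.5 L.
Isothermal: T stays 363 K; PV = const ⇒ V₂ = 5.82 L, P₂ = 1750 kPa.
W = nRT ln(V₂/V₁) = 3.38×8.314×363×ln(0.259) = -13800 J.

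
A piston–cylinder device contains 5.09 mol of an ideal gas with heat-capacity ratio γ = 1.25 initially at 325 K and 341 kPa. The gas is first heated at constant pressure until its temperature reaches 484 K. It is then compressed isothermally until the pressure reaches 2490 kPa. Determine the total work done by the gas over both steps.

-34000 J

V₁ = nRT₁/P₁ = 5.09×8.314×325/341 = 40.3 L.
Step 1 — Isobaric: P stays 341 kPa; V/T = const ⇒ T₂ = 484 K, V₂ = 60.1 L.
W = PΔV = 341×(60.1−40.3) kPa·L = 6730 J.
ΔU = nCvΔT = 5.09×33.3×(484−325) = 26900 J.
Q = ΔU + W = nCpΔT = 33600 J.
State after step 1: P = 341 kPa, V = 60.1 L, T = 484 K.
Step 2 — Isothermal: T stays 484 K; PV = const ⇒ V₂ = 8.23 L, P₂ = 2490 kPa.
ΔU = 0 (ideal gas, T constant).
W = nRT ln(V₂/V₁) = 5.09×8.314×484×ln(0.137) = -40700 J.
Q = ΔU + W = -40700 J.
Net over both steps: W = -34000 J, Q = -7080 J, ΔU = 26900 J.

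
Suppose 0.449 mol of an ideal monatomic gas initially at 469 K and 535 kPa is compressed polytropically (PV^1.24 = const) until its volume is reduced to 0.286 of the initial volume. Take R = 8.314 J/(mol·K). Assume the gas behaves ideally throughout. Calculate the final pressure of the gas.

V₁ = nRT₁/P₁ = 0.449×8.314×469/535 = 3.27 L.
Polytropic n=1.24: T₂ = T₁(V₁/V₂)^(n−1) = 469×(3.50)^0.24 = 633 K; P₂ = P₁(V₁/V₂)^n = 2530 kPa.

2530 kPa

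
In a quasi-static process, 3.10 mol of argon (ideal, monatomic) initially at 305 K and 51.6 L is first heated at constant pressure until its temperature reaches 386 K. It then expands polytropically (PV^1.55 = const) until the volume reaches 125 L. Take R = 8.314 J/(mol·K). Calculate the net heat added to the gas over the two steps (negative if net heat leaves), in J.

P₁ = nRT₁/V₁ = 3.10×8.314×305/51.6 = 152 kPa.
Step 1 — Isobaric: P stays 152 kPa; V/T = const ⇒ T₂ = 386 K, V₂ = 65.3 L.
W = PΔV = 152×(65.3−51.6) kPa·L = 2090 J.
ΔU = nCvΔT = 3.10×12.5×(386−305) = 3130 J.
Q = ΔU + W = nCpΔT = 5220 J.
State after step 1: P = 152 kPa, V = 65.3 L, T = 386 K.
Step 2 — Polytropic n=1.55: T₂ = T₁(V₁/V₂)^(n−1) = 386×(0.522)^0.55 = 270 K; P₂ = P₁(V₁/V₂)^n = 55.7 kPa.
W = (P₁V₁−P₂V₂)/(n−1) = (152×65.3−55.7×125)/0.55 = 5430 J.
ΔU = nCvΔT = 3.10×12.5×(270−386) = -4480 J.
Q = ΔU + W = 951 J.
Net over both steps: W = 7520 J, Q = 6170 J, ΔU = -1350 J.

6170 J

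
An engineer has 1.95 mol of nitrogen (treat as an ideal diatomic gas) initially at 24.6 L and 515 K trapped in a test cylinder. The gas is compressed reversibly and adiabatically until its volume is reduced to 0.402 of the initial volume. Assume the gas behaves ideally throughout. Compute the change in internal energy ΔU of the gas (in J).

P₁ = nRT₁/V₁ = 1.95×8.314×515/24.6 = 339 kPa.
Adiabatic: TV^(γ−1) = const ⇒ T₂ = 515×(2.49)^0.400 = 742 K; PV^γ = const ⇒ P₂ = 1220 kPa.
For an ideal gas ΔU = nCvΔT with Cv = (5/2)R = 20.8 J/(mol·K).
ΔU = 1.95×20.8×(742−515) = 9180 J.

9180 J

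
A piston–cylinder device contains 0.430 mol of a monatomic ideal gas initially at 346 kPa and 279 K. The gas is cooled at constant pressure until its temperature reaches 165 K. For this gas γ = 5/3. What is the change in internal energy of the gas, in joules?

-611 J

V₁ = nRT₁/P₁ = 0.430×8.314×279/346 = 2.88 L.
Isobaric: P stays 346 kPa; V/T = const ⇒ T₂ = 165 K, V₂ = 1.70 L.
For an ideal gas ΔU = nCvΔT with Cv = (3/2)R = 12.5 J/(mol·K).
ΔU = 0.430×12.5×(165−279) = -611 J.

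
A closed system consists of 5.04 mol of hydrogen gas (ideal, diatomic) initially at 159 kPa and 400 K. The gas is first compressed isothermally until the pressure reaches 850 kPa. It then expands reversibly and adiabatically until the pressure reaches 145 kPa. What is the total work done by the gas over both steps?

-11500 J

V₁ = nRT₁/P₁ = 5.04×8.314×400/159 = 105 L.
Step 1 — Isothermal: T stays 400 K; PV = const ⇒ V₂ = 19.7 L, P₂ = 850 kPa.
ΔU = 0 (ideal gas, T constant).
W = nRT ln(V₂/V₁) = 5.04×8.314×400×ln(0.187) = -28100 J.
Q = ΔU + W = -28100 J.
State after step 1: P = 850 kPa, V = 19.7 L, T = 400 K.
Step 2 — Adiabatic: T₂/T₁ = (P₂/P₁)^((γ−1)/γ) ⇒ T₂ = 400×(0.171)^0.286 = 241 K; V₂ = 69.7 L.
ΔU = nCvΔT = 5.04×20.8×(241−400) = -16600 J.
Q = 0 for an adiabatic process, so W = −ΔU = 16600 J.
Net over both steps: W = -11500 J, Q = -28100 J, ΔU = -16600 J.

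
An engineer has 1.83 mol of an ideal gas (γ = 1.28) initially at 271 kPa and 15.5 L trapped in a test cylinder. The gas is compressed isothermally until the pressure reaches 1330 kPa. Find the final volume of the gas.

T₁ = P₁V₁/(nR) = 271×15.5/(1.83×8.314) = 276 K.
Isothermal: T stays 276 K; PV = const ⇒ V₂ = 3.16 L, P₂ = 1330 kPa.

3.16 L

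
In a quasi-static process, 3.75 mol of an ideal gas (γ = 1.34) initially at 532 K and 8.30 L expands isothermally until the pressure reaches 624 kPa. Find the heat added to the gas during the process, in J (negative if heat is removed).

19300 J

P₁ = nRT₁/V₁ = 3.75×8.314×532/8.30 = 2000 kPa.
Isothermal: T stays 532 K; PV = const ⇒ V₂ = 26.6 L, P₂ = 624 kPa.
ΔU = 0 (ideal gas, T constant).
W = nRT ln(V₂/V₁) = 3.75×8.314×532×ln(3.20) = 19300 J.
Q = ΔU + W = 19300 J.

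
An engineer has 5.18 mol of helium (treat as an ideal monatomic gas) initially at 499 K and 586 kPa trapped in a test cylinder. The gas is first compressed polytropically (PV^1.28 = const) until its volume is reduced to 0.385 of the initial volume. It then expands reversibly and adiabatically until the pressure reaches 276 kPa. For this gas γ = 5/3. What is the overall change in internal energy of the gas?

-13100 J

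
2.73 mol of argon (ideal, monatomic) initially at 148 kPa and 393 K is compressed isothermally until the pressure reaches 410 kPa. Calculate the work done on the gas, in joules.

9090 J

V₁ = nRT₁/P₁ = 2.73×8.314×393/148 = 60.3 L.
Isothermal: T stays 393 K; PV = const ⇒ V₂ = 21.8 L, P₂ = 410 kPa.
W = nRT ln(V₂/V₁) = 2.73×8.314×393×ln(0.361) = -9090 J.
Work done on the gas = −W_by = 9090 J.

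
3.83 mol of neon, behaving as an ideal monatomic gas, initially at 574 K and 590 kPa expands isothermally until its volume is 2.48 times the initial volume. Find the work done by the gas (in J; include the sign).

V₁ = nRT₁/P₁ = 3.83×8.314×574/590 = 31.0 L.
Isothermal: T stays 574 K; PV = const ⇒ V₂ = 76.8 L, P₂ = 238 kPa.
W = nRT ln(V₂/V₁) = 3.83×8.314×574×ln(2.48) = 16600 J.

16600 J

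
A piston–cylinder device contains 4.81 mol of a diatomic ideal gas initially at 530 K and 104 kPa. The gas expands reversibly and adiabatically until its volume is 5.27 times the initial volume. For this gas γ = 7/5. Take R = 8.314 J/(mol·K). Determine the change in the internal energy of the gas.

V₁ = nRT₁/P₁ = 4.81×8.314×530/104 = 204 L.
Adiabatic: TV^(γ−1) = const ⇒ T₂ = 530×(0.190)^0.400 = 273 K; PV^γ = const ⇒ P₂ = 10.2 kPa.
For an ideal gas ΔU = nCvΔT with Cv = (5/2)R = 20.8 J/(mol·K).
ΔU = 4.81×20.8×(273−530) = -25700 J.

-25700 J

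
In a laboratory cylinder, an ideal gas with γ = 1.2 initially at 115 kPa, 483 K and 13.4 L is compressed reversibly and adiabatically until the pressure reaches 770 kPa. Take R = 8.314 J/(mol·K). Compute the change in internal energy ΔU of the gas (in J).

2870 J

n = P₁V₁/(RT₁) = 115×13.4/(8.314×483) = 0.384 mol.
Adiabatic: T₂/T₁ = (P₂/P₁)^((γ−1)/γ) ⇒ T₂ = 483×(6.70)^0.167 = 663 K; V₂ = 2.75 L.
For an ideal gas ΔU = nCvΔT with Cv = R/(γ−1) = 41.6 J/(mol·K).
ΔU = 0.384×41.6×(663−483) = 2870 J.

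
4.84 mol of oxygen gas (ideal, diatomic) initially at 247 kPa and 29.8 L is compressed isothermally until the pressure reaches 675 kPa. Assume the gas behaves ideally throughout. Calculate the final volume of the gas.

10.9 L

T₁ = P₁V₁/(nR) = 247×29.8/(4.84×8.314) = 183 K.
Isothermal: T stays 183 K; PV = const ⇒ V₂ = 10.9 L, P₂ = 675 kPa.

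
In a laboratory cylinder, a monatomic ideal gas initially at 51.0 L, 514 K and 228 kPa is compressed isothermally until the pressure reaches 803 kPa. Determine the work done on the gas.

14600 J

n = P₁V₁/(RT₁) = 228×51.0/(8.314×514) = 2.72 mol.
Isothermal: T stays 514 K; PV = const ⇒ V₂ = 14.5 L, P₂ = 803 kPa.
W = nRT ln(V₂/V₁) = 2.72×8.314×514×ln(0.284) = -14600 J.
Work done on the gas = −W_by = 14600 J.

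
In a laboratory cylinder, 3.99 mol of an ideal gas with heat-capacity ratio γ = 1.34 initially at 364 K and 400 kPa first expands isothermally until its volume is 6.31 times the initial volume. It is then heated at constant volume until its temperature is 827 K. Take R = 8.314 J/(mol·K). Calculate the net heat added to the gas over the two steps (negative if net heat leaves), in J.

V₁ = nRT₁/P₁ = 3.99×8.314×364/400 = 30.2 L.
Step 1 — Isothermal: T stays 364 K; PV = const ⇒ V₂ = 190 L, P₂ = 63.4 kPa.
ΔU = 0 (ideal gas, T constant).
W = nRT ln(V₂/V₁) = 3.99×8.314×364×ln(6.31) = 22200 J.
Q = ΔU + W = 22200 J.
State after step 1: P = 63.4 kPa, V = 190 L, T = 364 K.
Step 2 — Isochoric: V stays 190 L; P/T = const ⇒ T₂ = 827 K, P₂ = 144 kPa.
W = 0 (no volume change).
ΔU = nCvΔT = 3.99×24.5×(827−364) = 45200 J.
Q = ΔU = 45200 J.
Net over both steps: W = 22200 J, Q = 67400 J, ΔU = 45200 J.

67400 J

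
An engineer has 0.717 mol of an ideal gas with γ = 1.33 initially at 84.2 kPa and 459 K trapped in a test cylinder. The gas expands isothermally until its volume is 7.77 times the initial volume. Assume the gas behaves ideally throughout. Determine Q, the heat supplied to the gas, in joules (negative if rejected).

5610 J

V₁ = nRT₁/P₁ = 0.717×8.314×459/84.2 = 32.5 L.
Isothermal: T stays 459 K; PV = const ⇒ V₂ = 252 L, P₂ = 10.8 kPa.
ΔU = 0 (ideal gas, T constant).
W = nRT ln(V₂/V₁) = 0.717×8.314×459×ln(7.77) = 5610 J.
Q = ΔU + W = 5610 J.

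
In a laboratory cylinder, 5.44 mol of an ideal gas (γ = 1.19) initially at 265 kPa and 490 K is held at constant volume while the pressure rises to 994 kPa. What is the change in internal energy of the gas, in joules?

321000 J

V₁ = nRT₁/P₁ = 5.44×8.314×490/265 = 83.6 L.
Isochoric: V stays 83.6 L; P/T = const ⇒ T₂ = 1840 K, P₂ = 994 kPa.
For an ideal gas ΔU = nCvΔT with Cv = R/(γ−1) = 43.8 J/(mol·K).
ΔU = 5.44×43.8×(1840−490) = 321000 J.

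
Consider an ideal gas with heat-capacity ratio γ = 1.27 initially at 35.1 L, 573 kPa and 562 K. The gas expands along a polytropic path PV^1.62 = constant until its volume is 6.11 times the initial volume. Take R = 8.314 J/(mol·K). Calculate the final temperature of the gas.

183 K

Polytropic n=1.62: T₂ = T₁(V₁/V₂)^(n−1) = 562×(0.164)^0.62 = 183 K; P₂ = P₁(V₁/V₂)^n = 30.5 kPa.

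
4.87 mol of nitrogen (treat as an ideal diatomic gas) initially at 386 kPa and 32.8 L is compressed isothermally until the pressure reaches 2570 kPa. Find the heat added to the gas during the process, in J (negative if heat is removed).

-24000 J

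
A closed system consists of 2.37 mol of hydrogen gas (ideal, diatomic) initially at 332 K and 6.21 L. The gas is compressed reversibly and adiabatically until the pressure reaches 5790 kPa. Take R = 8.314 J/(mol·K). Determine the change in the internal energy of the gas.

10300 J

P₁ = nRT₁/V₁ = 2.37×8.314×332/6.21 = 1050 kPa.
Adiabatic: T₂/T₁ = (P₂/P₁)^((γ−1)/γ) ⇒ T₂ = 332×(5.50)^0.286 = 540 K; V₂ = 1.84 L.
For an ideal gas ΔU = nCvΔT with Cv = (5/2)R = 20.8 J/(mol·K).
ΔU = 2.37×20.8×(540−332) = 10300 J.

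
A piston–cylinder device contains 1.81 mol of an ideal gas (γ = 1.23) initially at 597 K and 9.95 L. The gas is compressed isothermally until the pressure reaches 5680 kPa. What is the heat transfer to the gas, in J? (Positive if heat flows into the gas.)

P₁ = nRT₁/V₁ = 1.81×8.314×597/9.95 = 903 kPa.
Isothermal: T stays 597 K; PV = const ⇒ V₂ = 1.58 L, P₂ = 5680 kPa.
ΔU = 0 (ideal gas, T constant).
W = nRT ln(V₂/V₁) = 1.81×8.314×597×ln(0.159) = -16500 J.
Q = ΔU + W = -16500 J.

-16500 J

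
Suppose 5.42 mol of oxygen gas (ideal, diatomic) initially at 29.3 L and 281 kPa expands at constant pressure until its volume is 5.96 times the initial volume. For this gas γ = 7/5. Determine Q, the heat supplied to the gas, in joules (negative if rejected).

143000 J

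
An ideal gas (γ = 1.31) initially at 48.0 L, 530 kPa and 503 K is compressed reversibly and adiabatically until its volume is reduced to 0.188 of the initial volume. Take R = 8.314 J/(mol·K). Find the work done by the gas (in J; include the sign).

n = P₁V₁/(RT₁) = 530×48.0/(8.314×503) = 6.08 mol.
Adiabatic: TV^(γ−1) = const ⇒ T₂ = 503×(5.32)^0.310 = 844 K; PV^γ = const ⇒ P₂ = 4730 kPa.
ΔU = nCvΔT = 6.08×26.8×(844−503) = 55700 J.
Q = 0 for an adiabatic process, so W = −ΔU = -55700 J.

-55700 J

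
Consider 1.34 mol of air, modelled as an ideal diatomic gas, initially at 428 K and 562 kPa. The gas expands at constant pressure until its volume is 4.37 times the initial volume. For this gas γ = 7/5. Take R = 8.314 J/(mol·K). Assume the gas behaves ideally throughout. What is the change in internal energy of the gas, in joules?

V₁ = nRT₁/P₁ = 1.34×8.314×428/562 = 8.48 L.
Isobaric: P stays 562 kPa; V/T = const ⇒ T₂ = 1870 K, V₂ = 37.1 L.
For an ideal gas ΔU = nCvΔT with Cv = (5/2)R = 20.8 J/(mol·K).
ΔU = 1.34×20.8×(1870−428) = 40200 J.

40200 J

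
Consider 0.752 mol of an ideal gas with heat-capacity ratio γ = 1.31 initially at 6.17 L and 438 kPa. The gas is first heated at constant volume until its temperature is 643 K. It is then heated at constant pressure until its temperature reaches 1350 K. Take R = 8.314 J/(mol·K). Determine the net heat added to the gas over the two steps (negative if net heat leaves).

T₁ = P₁V₁/(nR) = 438×6.17/(0.752×8.314) = 432 K.
Step 1 — Isochoric: V stays 6.17 L; P/T = const ⇒ T₂ = 643 K, P₂ = 652 kPa.
W = 0 (no volume change).
ΔU = nCvΔT = 0.752×26.8×(643−432) = 4250 J.
Q = ΔU = 4250 J.
State after step 1: P = 652 kPa, V = 6.17 L, T = 643 K.
Step 2 — Isobaric: P stays 652 kPa; V/T = const ⇒ T₂ = 1350 K, V₂ = 13.0 L.
W = PΔV = 652×(13.0−6.17) kPa·L = 4420 J.
ΔU = nCvΔT = 0.752×26.8×(1350−643) = 14300 J.
Q = ΔU + W = nCpΔT = 18700 J.
Net over both steps: W = 4420 J, Q = 22900 J, ΔU = 18500 J.

22900 J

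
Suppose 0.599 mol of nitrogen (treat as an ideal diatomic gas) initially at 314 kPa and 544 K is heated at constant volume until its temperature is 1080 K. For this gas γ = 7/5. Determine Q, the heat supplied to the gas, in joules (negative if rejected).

V₁ = nRT₁/P₁ = 0.599×8.314×544/314 = 8.63 L.
Isochoric: V stays 8.63 L; P/T = const ⇒ T₂ = 1080 K, P₂ = 623 kPa.
W = 0 (no volume change).
ΔU = nCvΔT = 0.599×20.8×(1080−544) = 6670 J.
Q = ΔU = 6670 J.

6670 J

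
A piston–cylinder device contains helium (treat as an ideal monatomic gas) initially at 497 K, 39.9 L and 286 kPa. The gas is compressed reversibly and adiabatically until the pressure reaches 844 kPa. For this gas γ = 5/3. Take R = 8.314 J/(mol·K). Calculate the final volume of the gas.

20.8 L

Adiabatic: T₂/T₁ = (P₂/P₁)^((γ−1)/γ) ⇒ T₂ = 497×(2.95)^0.400 = 766 K; V₂ = 20.8 L.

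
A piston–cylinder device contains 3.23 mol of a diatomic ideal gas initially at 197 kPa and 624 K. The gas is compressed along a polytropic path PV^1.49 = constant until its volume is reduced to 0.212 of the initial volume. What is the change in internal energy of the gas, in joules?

V₁ = nRT₁/P₁ = 3.23×8.314×624/197 = 85.1 L.
Polytropic n=1.49: T₂ = T₁(V₁/V₂)^(n−1) = 624×(4.72)^0.49 = 1330 K; P₂ = P₁(V₁/V₂)^n = 1990 kPa.
For an ideal gas ΔU = nCvΔT with Cv = (5/2)R = 20.8 J/(mol·K).
ΔU = 3.23×20.8×(1330−624) = 47700 J.

47700 J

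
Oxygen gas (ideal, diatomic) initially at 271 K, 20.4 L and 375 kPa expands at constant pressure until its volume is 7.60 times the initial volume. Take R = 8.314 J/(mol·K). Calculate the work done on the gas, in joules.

n = P₁V₁/(RT₁) = 375×20.4/(8.314×271) = 3.40 mol.
Isobaric: P stays 375 kPa; V/T = const ⇒ T₂ = 2060 K, V₂ = 155 L.
W = PΔV = 375×(155−20.4) kPa·L = 50500 J.
Work done on the gas = −W_by = -50500 J.

-50500 J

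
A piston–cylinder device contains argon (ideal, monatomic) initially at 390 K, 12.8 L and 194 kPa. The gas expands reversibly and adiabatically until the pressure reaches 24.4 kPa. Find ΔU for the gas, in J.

n = P₁V₁/(RT₁) = 194×12.8/(8.314×390) = 0.766 mol.
Adiabatic: T₂/T₁ = (P₂/P₁)^((γ−1)/γ) ⇒ T₂ = 390×(0.126)^0.400 = 170 K; V₂ = 44.4 L.
For an ideal gas ΔU = nCvΔT with Cv = (3/2)R = 12.5 J/(mol·K).
ΔU = 0.766×12.5×(170−390) = -2100 J.

-2100 J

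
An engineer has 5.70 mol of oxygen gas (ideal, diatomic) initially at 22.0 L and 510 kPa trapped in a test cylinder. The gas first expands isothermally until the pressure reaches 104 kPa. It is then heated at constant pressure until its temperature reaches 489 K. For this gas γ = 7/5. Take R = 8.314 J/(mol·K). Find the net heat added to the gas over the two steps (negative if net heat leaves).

T₁ = P₁V₁/(nR) = 510×22.0/(5.70×8.314) = 237 K.
Step 1 — Isothermal: T stays 237 K; PV = const ⇒ V₂ = 108 L, P₂ = 104 kPa.
ΔU = 0 (ideal gas, T constant).
W = nRT ln(V₂/V₁) = 5.70×8.314×237×ln(4.90) = 17800 J.
Q = ΔU + W = 17800 J.
State after step 1: P = 104 kPa, V = 108 L, T = 237 K.
Step 2 — Isobaric: P stays 104 kPa; V/T = const ⇒ T₂ = 489 K, V₂ = 223 L.
W = PΔV = 104×(223−108) kPa·L = 12000 J.
ΔU = nCvΔT = 5.70×20.8×(489−237) = 29900 J.
Q = ΔU + W = nCpΔT = 41800 J.
Net over both steps: W = 29800 J, Q = 59700 J, ΔU = 29900 J.

59700 J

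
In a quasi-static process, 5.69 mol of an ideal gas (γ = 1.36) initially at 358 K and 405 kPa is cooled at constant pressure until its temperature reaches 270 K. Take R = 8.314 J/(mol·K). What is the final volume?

31.5 L

V₁ = nRT₁/P₁ = 5.69×8.314×358/405 = 41.8 L.
Isobaric: P stays 405 kPa; V/T = const ⇒ T₂ = 270 K, V₂ = 31.5 L.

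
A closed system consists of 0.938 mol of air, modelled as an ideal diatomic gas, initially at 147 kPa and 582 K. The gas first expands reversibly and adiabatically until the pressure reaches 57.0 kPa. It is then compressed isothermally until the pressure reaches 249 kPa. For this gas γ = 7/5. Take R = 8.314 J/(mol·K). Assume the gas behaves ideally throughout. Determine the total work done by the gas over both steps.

V₁ = nRT₁/P₁ = 0.938×8.314×582/147 = 30.9 L.
Step 1 — Adiabatic: T₂/T₁ = (P₂/P₁)^((γ−1)/γ) ⇒ T₂ = 582×(0.388)^0.286 = 444 K; V₂ = 60.7 L.
ΔU = nCvΔT = 0.938×20.8×(444−582) = -2690 J.
Q = 0 for an adiabatic process, so W = −ΔU = 2690 J.
State after step 1: P = 57.0 kPa, V = 60.7 L, T = 444 K.
Step 2 — Isothermal: T stays 444 K; PV = const ⇒ V₂ = 13.9 L, P₂ = 249 kPa.
ΔU = 0 (ideal gas, T constant).
W = nRT ln(V₂/V₁) = 0.938×8.314×444×ln(0.229) = -5110 J.
Q = ΔU + W = -5110 J.
Net over both steps: W = -2410 J, Q = -5110 J, ΔU = -2690 J.

-2410 J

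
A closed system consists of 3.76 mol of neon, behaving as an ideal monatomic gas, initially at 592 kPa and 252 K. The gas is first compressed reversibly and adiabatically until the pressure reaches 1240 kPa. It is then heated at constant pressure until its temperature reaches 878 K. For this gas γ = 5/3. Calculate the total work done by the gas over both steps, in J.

12800 J

V₁ = nRT₁/P₁ = 3.76×8.314×252/592 = 13.3 L.
Step 1 — Adiabatic: T₂/T₁ = (P₂/P₁)^((γ−1)/γ) ⇒ T₂ = 252×(2.09)^0.400 = 339 K; V₂ = 8.54 L.
ΔU = nCvΔT = 3.76×12.5×(339−252) = 4070 J.
Q = 0 for an adiabatic process, so W = −ΔU = -4070 J.
State after step 1: P = 1240 kPa, V = 8.54 L, T = 339 K.
Step 2 — Isobaric: P stays 1240 kPa; V/T = const ⇒ T₂ = 878 K, V₂ = 22.1 L.
W = PΔV = 1240×(22.1−8.54) kPa·L = 16900 J.
ΔU = nCvΔT = 3.76×12.5×(878−339) = 25300 J.
Q = ΔU + W = nCpΔT = 42100 J.
Net over both steps: W = 12800 J, Q = 42100 J, ΔU = 29400 J.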